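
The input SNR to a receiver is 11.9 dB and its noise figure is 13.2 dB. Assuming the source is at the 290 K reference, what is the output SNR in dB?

−1.3 dB

By definition F = SNR_in/SNR_out, so in dB: SNR_out = SNR_in − NF
SNR_out = 11.9 − 13.2 = −1.3 dB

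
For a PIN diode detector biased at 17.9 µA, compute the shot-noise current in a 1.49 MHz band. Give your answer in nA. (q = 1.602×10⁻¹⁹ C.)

I_n = √(2qI·B)
2qI·B = 2 × 1.602×10⁻¹⁹ × 1.79×10⁻⁵ × 1.49×10⁶ = 8.55×10⁻¹⁸ A²
I_n = √(8.55×10⁻¹⁸) = 2.92×10⁻⁹ A = 2.92 nA

2.92 nA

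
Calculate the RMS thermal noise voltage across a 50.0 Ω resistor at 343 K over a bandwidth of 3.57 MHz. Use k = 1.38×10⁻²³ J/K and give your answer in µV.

V_n = √(4kTRB)
4kTRB = 4 × 1.38×10⁻²³ × 343 × 5.00×10¹ × 3.57×10⁶ = 3.38×10⁻¹² V²
V_n = √(3.38×10⁻¹²) = 1.84×10⁻⁶ V = 1.84 µV

1.84 µV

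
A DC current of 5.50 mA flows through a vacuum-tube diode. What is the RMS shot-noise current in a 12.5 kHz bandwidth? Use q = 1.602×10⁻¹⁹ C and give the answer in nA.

4.69 nA

I_n = √(2qI·B)
2qI·B = 2 × 1.602×10⁻¹⁹ × 5.50×10⁻³ × 1.25×10⁴ = 2.20×10⁻¹⁷ A²
I_n = √(2.20×10⁻¹⁷) = 4.69×10⁻⁹ A = 4.69 nA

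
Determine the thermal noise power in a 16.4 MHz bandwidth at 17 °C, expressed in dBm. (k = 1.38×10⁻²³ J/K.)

−101.8 dBm

T = 17 °C + 273.15 = 290.15 K
P_n = kTB = 1.38×10⁻²³ × 290.15 × 1.64×10⁷ = 6.57×10⁻¹⁴ W
In dBm: 10 log₁₀(6.57×10⁻¹⁴ / 10⁻³) = −101.8 dBm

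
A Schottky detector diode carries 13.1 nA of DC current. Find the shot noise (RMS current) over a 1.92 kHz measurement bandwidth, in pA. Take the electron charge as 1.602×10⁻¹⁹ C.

2.84 pA

I_n = √(2qI·B)
2qI·B = 2 × 1.602×10⁻¹⁹ × 1.31×10⁻⁸ × 1.92×10³ = 8.06×10⁻²⁴ A²
I_n = √(8.06×10⁻²⁴) = 2.84×10⁻¹² A = 2.84 pA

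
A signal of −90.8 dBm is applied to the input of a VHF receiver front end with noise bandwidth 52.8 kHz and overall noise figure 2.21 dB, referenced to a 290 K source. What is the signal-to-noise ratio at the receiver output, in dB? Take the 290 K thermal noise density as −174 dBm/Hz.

Noise floor: N = −174 + 10 log₁₀(B) + NF
10 log₁₀(5.28×10⁴) = 47.23 dB
N = −174 + 47.23 + 2.21 = −124.56 dBm
SNR = P_sig − N = −90.8 − (−124.56) = 33.76 dB → 33.8 dB

33.8 dB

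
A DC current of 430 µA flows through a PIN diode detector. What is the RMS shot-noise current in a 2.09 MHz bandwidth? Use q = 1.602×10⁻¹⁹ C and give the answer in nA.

I_n = √(2qI·B)
2qI·B = 2 × 1.602×10⁻¹⁹ × 4.30×10⁻⁴ × 2.09×10⁶ = 2.88×10⁻¹⁶ A²
I_n = √(2.88×10⁻¹⁶) = 1.70×10⁻⁸ A = 17.0 nA

17.0 nA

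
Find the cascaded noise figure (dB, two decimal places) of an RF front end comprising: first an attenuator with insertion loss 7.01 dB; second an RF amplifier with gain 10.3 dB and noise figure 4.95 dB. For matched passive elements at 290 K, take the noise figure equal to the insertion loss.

11.96 dB

Convert to linear (a loss of L dB is a gain of −L dB): F_i = 10^(NF_i/10), G_i = 10^(G_i,dB/10)
  Stage 1: F_1 = 10^(7.01/10) = 5.023, G_1 = 10^(−7.01/10) = 0.1991
  Stage 2: F_2 = 10^(4.95/10) = 3.126, G_2 = 10^(10.3/10) = 10.72
Friis cascade:
  F = 5.023 + (3.126 − 1)/0.1991 = 15.70
NF = 10 log₁₀(15.70) = 11.96 dB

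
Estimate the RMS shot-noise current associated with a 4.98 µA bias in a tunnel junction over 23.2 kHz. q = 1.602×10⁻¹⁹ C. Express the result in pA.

192 pA

I_n = √(2qI·B)
2qI·B = 2 × 1.602×10⁻¹⁹ × 4.98×10⁻⁶ × 2.32×10⁴ = 3.70×10⁻²⁰ A²
I_n = √(3.70×10⁻²⁰) = 1.92×10⁻¹⁰ A = 192 pA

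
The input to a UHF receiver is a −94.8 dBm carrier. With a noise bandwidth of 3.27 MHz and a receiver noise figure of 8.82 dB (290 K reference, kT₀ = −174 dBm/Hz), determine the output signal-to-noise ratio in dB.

5.2 dB

Noise floor: N = −174 + 10 log₁₀(B) + NF
10 log₁₀(3.27×10⁶) = 65.15 dB
N = −174 + 65.15 + 8.82 = −100.03 dBm
SNR = P_sig − N = −94.8 − (−100.03) = 5.23 dB → 5.2 dB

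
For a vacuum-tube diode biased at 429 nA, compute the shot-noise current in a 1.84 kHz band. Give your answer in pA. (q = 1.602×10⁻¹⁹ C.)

15.9 pA

I_n = √(2qI·B)
2qI·B = 2 × 1.602×10⁻¹⁹ × 4.29×10⁻⁷ × 1.84×10³ = 2.53×10⁻²² A²
I_n = √(2.53×10⁻²²) = 1.59×10⁻¹¹ A = 15.9 pA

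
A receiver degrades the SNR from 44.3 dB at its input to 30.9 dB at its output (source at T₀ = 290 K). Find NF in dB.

13.4 dB

NF (dB) = SNR_in(dB) − SNR_out(dB) when the source is at T₀
NF = 44.3 − 30.9 = 13.4 dB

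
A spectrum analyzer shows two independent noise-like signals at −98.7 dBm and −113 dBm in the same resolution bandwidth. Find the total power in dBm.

Convert to linear, add, convert back:
P₁ = 1.35×10⁻¹³ W, P₂ = 5.01×10⁻¹⁵ W
P_tot = 1.40×10⁻¹³ W → 10 log₁₀(P_tot / 10⁻³) = −98.5 dBm

−98.5 dBm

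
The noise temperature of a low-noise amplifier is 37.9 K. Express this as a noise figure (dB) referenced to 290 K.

0.533 dB

F = 1 + T_e/T₀ = 1 + 37.9/290 = 1.13069
NF = 10 log₁₀(1.13069) = 0.533 dB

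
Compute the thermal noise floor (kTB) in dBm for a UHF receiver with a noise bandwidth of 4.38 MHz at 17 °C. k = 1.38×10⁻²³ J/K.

−107.6 dBm

T = 17 °C + 273.15 = 290.15 K
P_n = kTB = 1.38×10⁻²³ × 290.15 × 4.38×10⁶ = 1.75×10⁻¹⁴ W
In dBm: 10 log₁₀(1.75×10⁻¹⁴ / 10⁻³) = −107.6 dBm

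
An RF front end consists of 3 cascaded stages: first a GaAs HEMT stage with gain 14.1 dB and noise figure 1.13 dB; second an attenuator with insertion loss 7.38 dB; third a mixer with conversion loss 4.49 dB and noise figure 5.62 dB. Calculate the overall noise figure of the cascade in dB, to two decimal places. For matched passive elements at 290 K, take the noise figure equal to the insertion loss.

3.08 dB

Convert to linear (a loss of L dB is a gain of −L dB): F_i = 10^(NF_i/10), G_i = 10^(G_i,dB/10)
  Stage 1: F_1 = 10^(1.13/10) = 1.297, G_1 = 10^(14.1/10) = 25.70
  Stage 2: F_2 = 10^(7.38/10) = 5.470, G_2 = 10^(−7.38/10) = 0.1828
  Stage 3: F_3 = 10^(5.62/10) = 3.648, G_3 = 10^(−4.49/10) = 0.3556
Friis cascade:
  F = 1.297 + (5.470 − 1)/25.70 + (3.648 − 1)/4.699 = 2.035
NF = 10 log₁₀(2.035) = 3.08 dB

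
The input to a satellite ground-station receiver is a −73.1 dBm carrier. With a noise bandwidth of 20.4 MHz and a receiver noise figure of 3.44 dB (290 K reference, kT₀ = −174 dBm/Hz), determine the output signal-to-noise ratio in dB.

Noise floor: N = −174 + 10 log₁₀(B) + NF
10 log₁₀(2.04×10⁷) = 73.1 dB
N = −174 + 73.1 + 3.44 = −97.46 dBm
SNR = P_sig − N = −73.1 − (−97.46) = 24.36 dB → 24.4 dB

24.4 dB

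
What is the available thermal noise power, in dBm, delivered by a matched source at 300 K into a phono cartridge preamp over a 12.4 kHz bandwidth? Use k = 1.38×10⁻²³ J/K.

−132.9 dBm

P_n = kTB = 1.38×10⁻²³ × 300 × 1.24×10⁴ = 5.13×10⁻¹⁷ W
In dBm: 10 log₁₀(5.13×10⁻¹⁷ / 10⁻³) = −132.9 dBm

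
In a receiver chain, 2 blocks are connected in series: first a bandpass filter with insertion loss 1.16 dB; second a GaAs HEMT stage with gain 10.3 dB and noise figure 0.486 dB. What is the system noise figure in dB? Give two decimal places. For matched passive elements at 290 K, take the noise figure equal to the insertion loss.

Convert to linear (a loss of L dB is a gain of −L dB): F_i = 10^(NF_i/10), G_i = 10^(G_i,dB/10)
  Stage 1: F_1 = 10^(1.16/10) = 1.306, G_1 = 10^(−1.16/10) = 0.7656
  Stage 2: F_2 = 10^(0.486/10) = 1.118, G_2 = 10^(10.3/10) = 10.72
Friis cascade:
  F = 1.306 + (1.118 − 1)/0.7656 = 1.461
NF = 10 log₁₀(1.461) = 1.65 dB

1.65 dB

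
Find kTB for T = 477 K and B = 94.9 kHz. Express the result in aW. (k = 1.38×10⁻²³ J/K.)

625 aW

P_n = kTB = 1.38×10⁻²³ × 477 × 9.49×10⁴ = 6.25×10⁻¹⁶ W = 625 aW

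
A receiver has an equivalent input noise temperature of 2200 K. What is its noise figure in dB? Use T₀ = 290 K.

9.34 dB

F = 1 + T_e/T₀ = 1 + 2200/290 = 8.58621
NF = 10 log₁₀(8.58621) = 9.34 dB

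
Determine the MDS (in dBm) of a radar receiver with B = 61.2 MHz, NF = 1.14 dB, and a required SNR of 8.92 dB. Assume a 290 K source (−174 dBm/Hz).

−86.1 dBm

Sensitivity = −174 + 10 log₁₀(B) + NF + SNR_min
= −174 + 77.87 + 1.14 + 8.92
= −86.07 dBm → −86.1 dBm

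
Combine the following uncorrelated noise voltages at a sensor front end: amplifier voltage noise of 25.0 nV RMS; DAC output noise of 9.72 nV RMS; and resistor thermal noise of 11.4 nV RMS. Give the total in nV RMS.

29.1 nV

Uncorrelated sources add in power (mean-square): V_tot = √(ΣV_i²)
V_tot = √[(2.50×10⁻⁸)² + (9.72×10⁻⁹)² + (1.14×10⁻⁸)²] = 2.91×10⁻⁸ V = 29.1 nV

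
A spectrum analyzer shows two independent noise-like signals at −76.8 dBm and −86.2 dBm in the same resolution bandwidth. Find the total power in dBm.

−76.3 dBm

Convert to linear, add, convert back:
P₁ = 2.09×10⁻¹¹ W, P₂ = 2.40×10⁻¹² W
P_tot = 2.33×10⁻¹¹ W → 10 log₁₀(P_tot / 10⁻³) = −76.3 dBm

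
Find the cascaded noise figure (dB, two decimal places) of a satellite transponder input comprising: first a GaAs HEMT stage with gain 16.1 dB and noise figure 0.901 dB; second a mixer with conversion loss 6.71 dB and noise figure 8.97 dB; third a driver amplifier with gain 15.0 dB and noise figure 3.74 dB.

Convert to linear (a loss of L dB is a gain of −L dB): F_i = 10^(NF_i/10), G_i = 10^(G_i,dB/10)
  Stage 1: F_1 = 10^(0.901/10) = 1.231, G_1 = 10^(16.1/10) = 40.74
  Stage 2: F_2 = 10^(8.97/10) = 7.889, G_2 = 10^(−6.71/10) = 0.2133
  Stage 3: F_3 = 10^(3.74/10) = 2.366, G_3 = 10^(15.0/10) = 31.62
Friis cascade:
  F = 1.231 + (7.889 − 1)/40.74 + (2.366 − 1)/8.690 = 1.557
NF = 10 log₁₀(1.557) = 1.92 dB

1.92 dB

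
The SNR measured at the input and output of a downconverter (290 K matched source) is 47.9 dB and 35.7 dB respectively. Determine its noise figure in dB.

NF (dB) = SNR_in(dB) − SNR_out(dB) when the source is at T₀
NF = 47.9 − 35.7 = 12.2 dB

12.2 dB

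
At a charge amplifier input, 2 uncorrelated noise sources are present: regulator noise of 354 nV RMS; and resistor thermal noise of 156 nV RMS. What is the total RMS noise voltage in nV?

Uncorrelated sources add in power (mean-square): V_tot = √(ΣV_i²)
V_tot = √[(3.54×10⁻⁷)² + (1.56×10⁻⁷)²] = 3.87×10⁻⁷ V = 387 nV

387 nV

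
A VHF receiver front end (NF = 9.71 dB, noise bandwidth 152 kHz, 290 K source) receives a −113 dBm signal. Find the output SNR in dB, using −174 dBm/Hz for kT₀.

Noise floor: N = −174 + 10 log₁₀(B) + NF
10 log₁₀(1.52×10⁵) = 51.82 dB
N = −174 + 51.82 + 9.71 = −112.47 dBm
SNR = P_sig − N = −113 − (−112.47) = −0.53 dB → −0.5 dB

−0.5 dB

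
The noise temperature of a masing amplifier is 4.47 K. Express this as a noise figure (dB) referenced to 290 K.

F = 1 + T_e/T₀ = 1 + 4.47/290 = 1.01541
NF = 10 log₁₀(1.01541) = 0.066 dB

0.066 dB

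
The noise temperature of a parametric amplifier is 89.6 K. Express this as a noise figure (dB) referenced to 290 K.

1.17 dB

F = 1 + T_e/T₀ = 1 + 89.6/290 = 1.30897
NF = 10 log₁₀(1.30897) = 1.17 dB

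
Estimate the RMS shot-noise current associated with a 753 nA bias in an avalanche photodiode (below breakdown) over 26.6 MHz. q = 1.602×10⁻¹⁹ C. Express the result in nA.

2.53 nA

I_n = √(2qI·B)
2qI·B = 2 × 1.602×10⁻¹⁹ × 7.53×10⁻⁷ × 2.66×10⁷ = 6.42×10⁻¹⁸ A²
I_n = √(6.42×10⁻¹⁸) = 2.53×10⁻⁹ A = 2.53 nA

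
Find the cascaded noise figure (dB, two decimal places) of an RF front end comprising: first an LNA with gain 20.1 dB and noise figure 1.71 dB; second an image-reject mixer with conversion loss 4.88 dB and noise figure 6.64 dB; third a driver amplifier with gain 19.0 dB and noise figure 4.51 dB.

Convert to linear (a loss of L dB is a gain of −L dB): F_i = 10^(NF_i/10), G_i = 10^(G_i,dB/10)
  Stage 1: F_1 = 10^(1.71/10) = 1.483, G_1 = 10^(20.1/10) = 102.3
  Stage 2: F_2 = 10^(6.64/10) = 4.613, G_2 = 10^(−4.88/10) = 0.3251
  Stage 3: F_3 = 10^(4.51/10) = 2.825, G_3 = 10^(19.0/10) = 79.43
Friis cascade:
  F = 1.483 + (4.613 − 1)/102.3 + (2.825 − 1)/33.27 = 1.573
NF = 10 log₁₀(1.573) = 1.97 dB

1.97 dB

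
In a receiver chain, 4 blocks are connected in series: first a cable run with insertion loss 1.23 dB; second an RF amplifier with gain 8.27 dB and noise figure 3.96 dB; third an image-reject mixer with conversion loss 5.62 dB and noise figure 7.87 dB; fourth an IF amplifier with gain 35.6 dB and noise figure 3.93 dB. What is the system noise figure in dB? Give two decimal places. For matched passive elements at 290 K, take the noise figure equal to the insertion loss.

Convert to linear (a loss of L dB is a gain of −L dB): F_i = 10^(NF_i/10), G_i = 10^(G_i,dB/10)
  Stage 1: F_1 = 10^(1.23/10) = 1.327, G_1 = 10^(−1.23/10) = 0.7534
  Stage 2: F_2 = 10^(3.96/10) = 2.489, G_2 = 10^(8.27/10) = 6.714
  Stage 3: F_3 = 10^(7.87/10) = 6.124, G_3 = 10^(−5.62/10) = 0.2742
  Stage 4: F_4 = 10^(3.93/10) = 2.472, G_4 = 10^(35.6/10) = 3631
Friis cascade:
  F = 1.327 + (2.489 − 1)/0.7534 + (6.124 − 1)/5.058 + (2.472 − 1)/1.387 = 5.378
NF = 10 log₁₀(5.378) = 7.31 dB

7.31 dB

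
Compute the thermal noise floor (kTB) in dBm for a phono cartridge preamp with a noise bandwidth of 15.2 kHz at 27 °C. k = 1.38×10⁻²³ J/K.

T = 27 °C + 273.15 = 300.15 K
P_n = kTB = 1.38×10⁻²³ × 300.15 × 1.52×10⁴ = 6.30×10⁻¹⁷ W
In dBm: 10 log₁₀(6.30×10⁻¹⁷ / 10⁻³) = −132.0 dBm

−132.0 dBm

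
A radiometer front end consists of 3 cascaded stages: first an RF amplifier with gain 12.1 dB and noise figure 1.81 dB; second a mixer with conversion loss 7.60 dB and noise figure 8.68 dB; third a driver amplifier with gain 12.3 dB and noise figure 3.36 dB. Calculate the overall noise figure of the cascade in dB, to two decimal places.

3.66 dB

Convert to linear (a loss of L dB is a gain of −L dB): F_i = 10^(NF_i/10), G_i = 10^(G_i,dB/10)
  Stage 1: F_1 = 10^(1.81/10) = 1.517, G_1 = 10^(12.1/10) = 16.22
  Stage 2: F_2 = 10^(8.68/10) = 7.379, G_2 = 10^(−7.60/10) = 0.1738
  Stage 3: F_3 = 10^(3.36/10) = 2.168, G_3 = 10^(12.3/10) = 16.98
Friis cascade:
  F = 1.517 + (7.379 − 1)/16.22 + (2.168 − 1)/2.818 = 2.325
NF = 10 log₁₀(2.325) = 3.66 dB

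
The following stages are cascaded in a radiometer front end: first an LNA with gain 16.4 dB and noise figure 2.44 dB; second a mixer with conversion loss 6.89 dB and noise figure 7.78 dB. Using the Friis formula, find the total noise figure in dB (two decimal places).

2.71 dB

Convert to linear (a loss of L dB is a gain of −L dB): F_i = 10^(NF_i/10), G_i = 10^(G_i,dB/10)
  Stage 1: F_1 = 10^(2.44/10) = 1.754, G_1 = 10^(16.4/10) = 43.65
  Stage 2: F_2 = 10^(7.78/10) = 5.998, G_2 = 10^(−6.89/10) = 0.2046
Friis cascade:
  F = 1.754 + (5.998 − 1)/43.65 = 1.868
NF = 10 log₁₀(1.868) = 2.71 dB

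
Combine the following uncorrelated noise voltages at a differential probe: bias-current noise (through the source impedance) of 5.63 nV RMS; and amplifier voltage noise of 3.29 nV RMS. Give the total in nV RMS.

Uncorrelated sources add in power (mean-square): V_tot = √(ΣV_i²)
V_tot = √[(5.63×10⁻⁹)² + (3.29×10⁻⁹)²] = 6.52×10⁻⁹ V = 6.52 nV

6.52 nV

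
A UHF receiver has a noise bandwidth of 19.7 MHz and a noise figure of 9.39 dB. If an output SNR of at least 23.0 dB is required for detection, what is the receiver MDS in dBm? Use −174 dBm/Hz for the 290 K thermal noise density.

Sensitivity = −174 + 10 log₁₀(B) + NF + SNR_min
= −174 + 72.94 + 9.39 + 23.0
= −68.67 dBm → −68.7 dBm

−68.7 dBm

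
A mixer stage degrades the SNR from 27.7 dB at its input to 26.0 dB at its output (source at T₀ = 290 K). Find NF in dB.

NF (dB) = SNR_in(dB) − SNR_out(dB) when the source is at T₀
NF = 27.7 − 26.0 = 1.7 dB

1.7 dB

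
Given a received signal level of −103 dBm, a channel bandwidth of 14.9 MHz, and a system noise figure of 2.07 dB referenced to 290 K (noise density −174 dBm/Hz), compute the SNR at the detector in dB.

Noise floor: N = −174 + 10 log₁₀(B) + NF
10 log₁₀(1.49×10⁷) = 71.73 dB
N = −174 + 71.73 + 2.07 = −100.20 dBm
SNR = P_sig − N = −103 − (−100.20) = −2.80 dB → −2.8 dB

−2.8 dB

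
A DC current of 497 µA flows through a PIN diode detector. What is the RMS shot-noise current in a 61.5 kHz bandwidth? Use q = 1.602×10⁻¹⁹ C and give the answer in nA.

3.13 nA

I_n = √(2qI·B)
2qI·B = 2 × 1.602×10⁻¹⁹ × 4.97×10⁻⁴ × 6.15×10⁴ = 9.79×10⁻¹⁸ A²
I_n = √(9.79×10⁻¹⁸) = 3.13×10⁻⁹ A = 3.13 nA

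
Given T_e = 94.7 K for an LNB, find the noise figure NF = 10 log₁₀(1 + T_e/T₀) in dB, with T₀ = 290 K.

F = 1 + T_e/T₀ = 1 + 94.7/290 = 1.32655
NF = 10 log₁₀(1.32655) = 1.23 dB

1.23 dB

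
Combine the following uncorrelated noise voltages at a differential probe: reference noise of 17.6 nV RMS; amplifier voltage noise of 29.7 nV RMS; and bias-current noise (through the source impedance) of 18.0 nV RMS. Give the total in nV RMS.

Uncorrelated sources add in power (mean-square): V_tot = √(ΣV_i²)
V_tot = √[(1.76×10⁻⁸)² + (2.97×10⁻⁸)² + (1.80×10⁻⁸)²] = 3.89×10⁻⁸ V = 38.9 nV

38.9 nV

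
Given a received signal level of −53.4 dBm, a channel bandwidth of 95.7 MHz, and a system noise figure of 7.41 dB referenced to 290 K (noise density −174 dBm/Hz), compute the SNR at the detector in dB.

Noise floor: N = −174 + 10 log₁₀(B) + NF
10 log₁₀(9.57×10⁷) = 79.81 dB
N = −174 + 79.81 + 7.41 = −86.78 dBm
SNR = P_sig − N = −53.4 − (−86.78) = 33.38 dB → 33.4 dB

33.4 dB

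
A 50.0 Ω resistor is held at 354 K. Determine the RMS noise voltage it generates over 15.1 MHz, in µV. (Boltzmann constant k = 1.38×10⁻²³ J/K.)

V_n = √(4kTRB)
4kTRB = 4 × 1.38×10⁻²³ × 354 × 5.00×10¹ × 1.51×10⁷ = 1.48×10⁻¹¹ V²
V_n = √(1.48×10⁻¹¹) = 3.84×10⁻⁶ V = 3.84 µV

3.84 µV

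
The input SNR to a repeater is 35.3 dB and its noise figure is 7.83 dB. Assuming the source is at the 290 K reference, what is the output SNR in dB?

By definition F = SNR_in/SNR_out, so in dB: SNR_out = SNR_in − NF
SNR_out = 35.3 − 7.83 = 27.47 dB

27.47 dB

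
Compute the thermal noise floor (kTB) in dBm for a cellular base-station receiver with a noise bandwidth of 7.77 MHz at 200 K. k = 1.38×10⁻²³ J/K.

P_n = kTB = 1.38×10⁻²³ × 200 × 7.77×10⁶ = 2.14×10⁻¹⁴ W
In dBm: 10 log₁₀(2.14×10⁻¹⁴ / 10⁻³) = −106.7 dBm

−106.7 dBm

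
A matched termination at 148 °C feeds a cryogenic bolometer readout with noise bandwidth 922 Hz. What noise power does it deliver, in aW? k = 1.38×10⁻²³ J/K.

T = 148 °C + 273.15 = 421.15 K
P_n = kTB = 1.38×10⁻²³ × 421.15 × 9.22×10² = 5.36×10⁻¹⁸ W = 5.36 aW

5.36 aW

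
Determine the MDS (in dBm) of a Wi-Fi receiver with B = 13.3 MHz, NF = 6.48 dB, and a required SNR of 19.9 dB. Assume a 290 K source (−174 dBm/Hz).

Sensitivity = −174 + 10 log₁₀(B) + NF + SNR_min
= −174 + 71.24 + 6.48 + 19.9
= −76.38 dBm → −76.4 dBm

−76.4 dBm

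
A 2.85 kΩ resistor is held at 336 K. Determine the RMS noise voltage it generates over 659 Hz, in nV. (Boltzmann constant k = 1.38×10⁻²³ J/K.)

187 nV

V_n = √(4kTRB)
4kTRB = 4 × 1.38×10⁻²³ × 336 × 2.85×10³ × 6.59×10² = 3.48×10⁻¹⁴ V²
V_n = √(3.48×10⁻¹⁴) = 1.87×10⁻⁷ V = 187 nV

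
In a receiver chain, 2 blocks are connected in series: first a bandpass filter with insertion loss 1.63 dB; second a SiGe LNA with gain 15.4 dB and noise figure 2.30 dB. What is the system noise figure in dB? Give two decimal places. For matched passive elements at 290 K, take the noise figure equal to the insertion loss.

3.93 dB

Convert to linear (a loss of L dB is a gain of −L dB): F_i = 10^(NF_i/10), G_i = 10^(G_i,dB/10)
  Stage 1: F_1 = 10^(1.63/10) = 1.455, G_1 = 10^(−1.63/10) = 0.6871
  Stage 2: F_2 = 10^(2.30/10) = 1.698, G_2 = 10^(15.4/10) = 34.67
Friis cascade:
  F = 1.455 + (1.698 − 1)/0.6871 = 2.472
NF = 10 log₁₀(2.472) = 3.93 dB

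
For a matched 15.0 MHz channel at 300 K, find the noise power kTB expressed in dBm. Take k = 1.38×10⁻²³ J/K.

P_n = kTB = 1.38×10⁻²³ × 300 × 1.50×10⁷ = 6.21×10⁻¹⁴ W
In dBm: 10 log₁₀(6.21×10⁻¹⁴ / 10⁻³) = −102.1 dBm

−102.1 dBm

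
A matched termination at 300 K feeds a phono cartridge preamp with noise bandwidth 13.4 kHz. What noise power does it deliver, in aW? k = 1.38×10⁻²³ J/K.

P_n = kTB = 1.38×10⁻²³ × 300 × 1.34×10⁴ = 5.55×10⁻¹⁷ W = 55.5 aW

55.5 aW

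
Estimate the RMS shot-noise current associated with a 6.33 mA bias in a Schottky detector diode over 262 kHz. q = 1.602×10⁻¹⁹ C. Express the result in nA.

I_n = √(2qI·B)
2qI·B = 2 × 1.602×10⁻¹⁹ × 6.33×10⁻³ × 2.62×10⁵ = 5.31×10⁻¹⁶ A²
I_n = √(5.31×10⁻¹⁶) = 2.31×10⁻⁸ A = 23.1 nA

23.1 nA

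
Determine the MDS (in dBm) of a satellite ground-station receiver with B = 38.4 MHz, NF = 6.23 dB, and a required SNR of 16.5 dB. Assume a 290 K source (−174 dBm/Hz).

Sensitivity = −174 + 10 log₁₀(B) + NF + SNR_min
= −174 + 75.84 + 6.23 + 16.5
= −75.43 dBm → −75.4 dBm

−75.4 dBm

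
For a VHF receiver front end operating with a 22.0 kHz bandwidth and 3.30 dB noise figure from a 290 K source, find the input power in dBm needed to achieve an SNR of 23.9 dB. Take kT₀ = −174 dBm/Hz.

−103.4 dBm

Sensitivity = −174 + 10 log₁₀(B) + NF + SNR_min
= −174 + 43.42 + 3.30 + 23.9
= −103.38 dBm → −103.4 dBm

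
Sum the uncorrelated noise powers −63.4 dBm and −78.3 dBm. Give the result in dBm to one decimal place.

−63.3 dBm

Convert to linear, add, convert back:
P₁ = 4.57×10⁻¹⁰ W, P₂ = 1.48×10⁻¹¹ W
P_tot = 4.72×10⁻¹⁰ W → 10 log₁₀(P_tot / 10⁻³) = −63.3 dBm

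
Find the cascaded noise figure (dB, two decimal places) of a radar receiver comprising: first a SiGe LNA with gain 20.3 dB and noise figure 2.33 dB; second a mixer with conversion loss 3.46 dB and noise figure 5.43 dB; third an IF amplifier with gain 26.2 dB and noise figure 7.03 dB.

2.59 dB

Convert to linear (a loss of L dB is a gain of −L dB): F_i = 10^(NF_i/10), G_i = 10^(G_i,dB/10)
  Stage 1: F_1 = 10^(2.33/10) = 1.710, G_1 = 10^(20.3/10) = 107.2
  Stage 2: F_2 = 10^(5.43/10) = 3.491, G_2 = 10^(−3.46/10) = 0.4508
  Stage 3: F_3 = 10^(7.03/10) = 5.047, G_3 = 10^(26.2/10) = 416.9
Friis cascade:
  F = 1.710 + (3.491 − 1)/107.2 + (5.047 − 1)/48.31 = 1.817
NF = 10 log₁₀(1.817) = 2.59 dB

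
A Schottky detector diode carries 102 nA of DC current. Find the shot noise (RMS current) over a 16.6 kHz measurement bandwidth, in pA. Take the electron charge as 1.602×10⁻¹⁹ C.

I_n = √(2qI·B)
2qI·B = 2 × 1.602×10⁻¹⁹ × 1.02×10⁻⁷ × 1.66×10⁴ = 5.43×10⁻²² A²
I_n = √(5.43×10⁻²²) = 2.33×10⁻¹¹ A = 23.3 pA

23.3 pA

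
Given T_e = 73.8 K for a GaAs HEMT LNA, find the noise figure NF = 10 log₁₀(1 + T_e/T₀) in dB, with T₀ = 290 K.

0.985 dB

F = 1 + T_e/T₀ = 1 + 73.8/290 = 1.25448
NF = 10 log₁₀(1.25448) = 0.985 dB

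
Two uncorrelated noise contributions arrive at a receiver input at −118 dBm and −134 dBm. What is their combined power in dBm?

−117.9 dBm

Convert to linear, add, convert back:
P₁ = 1.58×10⁻¹⁵ W, P₂ = 3.98×10⁻¹⁷ W
P_tot = 1.62×10⁻¹⁵ W → 10 log₁₀(P_tot / 10⁻³) = −117.9 dBm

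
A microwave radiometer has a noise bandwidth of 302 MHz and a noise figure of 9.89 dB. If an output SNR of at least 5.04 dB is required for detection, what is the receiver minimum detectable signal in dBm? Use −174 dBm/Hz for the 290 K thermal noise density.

Sensitivity = −174 + 10 log₁₀(B) + NF + SNR_min
= −174 + 84.8 + 9.89 + 5.04
= −74.27 dBm → −74.3 dBm

−74.3 dBm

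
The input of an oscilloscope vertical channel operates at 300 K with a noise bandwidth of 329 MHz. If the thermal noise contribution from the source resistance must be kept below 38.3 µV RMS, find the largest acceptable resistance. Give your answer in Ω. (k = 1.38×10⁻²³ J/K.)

269 Ω

Johnson–Nyquist: V_n = √(4kTRB) ⇒ R = V_n² / (4kTB)
4kTB = 4 × 1.38×10⁻²³ × 300 × 3.29×10⁸ = 5.45×10⁻¹²
R = (3.83×10⁻⁵)² / 5.45×10⁻¹² = 2.69×10² Ω = 269 Ω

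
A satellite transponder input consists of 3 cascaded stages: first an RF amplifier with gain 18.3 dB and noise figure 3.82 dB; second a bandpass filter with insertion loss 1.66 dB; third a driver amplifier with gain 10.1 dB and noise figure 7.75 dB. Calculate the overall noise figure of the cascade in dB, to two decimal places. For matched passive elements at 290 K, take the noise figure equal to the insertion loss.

Convert to linear (a loss of L dB is a gain of −L dB): F_i = 10^(NF_i/10), G_i = 10^(G_i,dB/10)
  Stage 1: F_1 = 10^(3.82/10) = 2.410, G_1 = 10^(18.3/10) = 67.61
  Stage 2: F_2 = 10^(1.66/10) = 1.466, G_2 = 10^(−1.66/10) = 0.6823
  Stage 3: F_3 = 10^(7.75/10) = 5.957, G_3 = 10^(10.1/10) = 10.23
Friis cascade:
  F = 2.410 + (1.466 − 1)/67.61 + (5.957 − 1)/46.13 = 2.524
NF = 10 log₁₀(2.524) = 4.02 dB

4.02 dB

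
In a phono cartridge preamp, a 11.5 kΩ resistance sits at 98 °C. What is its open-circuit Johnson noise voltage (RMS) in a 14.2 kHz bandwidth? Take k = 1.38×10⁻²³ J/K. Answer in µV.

1.83 µV

T = 98 °C + 273.15 = 371.15 K
V_n = √(4kTRB)
4kTRB = 4 × 1.38×10⁻²³ × 371.15 × 1.15×10⁴ × 1.42×10⁴ = 3.35×10⁻¹² V²
V_n = √(3.35×10⁻¹²) = 1.83×10⁻⁶ V = 1.83 µV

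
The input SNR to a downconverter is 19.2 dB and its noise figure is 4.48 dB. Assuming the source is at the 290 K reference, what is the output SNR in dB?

14.72 dB

By definition F = SNR_in/SNR_out, so in dB: SNR_out = SNR_in − NF
SNR_out = 19.2 − 4.48 = 14.72 dB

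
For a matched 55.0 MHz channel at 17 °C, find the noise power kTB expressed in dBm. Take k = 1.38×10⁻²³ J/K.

T = 17 °C + 273.15 = 290.15 K
P_n = kTB = 1.38×10⁻²³ × 290.15 × 5.50×10⁷ = 2.20×10⁻¹³ W
In dBm: 10 log₁₀(2.20×10⁻¹³ / 10⁻³) = −96.6 dBm

−96.6 dBm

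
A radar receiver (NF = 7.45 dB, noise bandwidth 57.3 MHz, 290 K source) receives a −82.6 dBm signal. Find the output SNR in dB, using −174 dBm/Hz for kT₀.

6.4 dB

Noise floor: N = −174 + 10 log₁₀(B) + NF
10 log₁₀(5.73×10⁷) = 77.58 dB
N = −174 + 77.58 + 7.45 = −88.97 dBm
SNR = P_sig − N = −82.6 − (−88.97) = 6.37 dB → 6.4 dB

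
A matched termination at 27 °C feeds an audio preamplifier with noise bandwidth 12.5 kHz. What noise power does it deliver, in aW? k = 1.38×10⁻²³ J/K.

T = 27 °C + 273.15 = 300.15 K
P_n = kTB = 1.38×10⁻²³ × 300.15 × 1.25×10⁴ = 5.18×10⁻¹⁷ W = 51.8 aW

51.8 aW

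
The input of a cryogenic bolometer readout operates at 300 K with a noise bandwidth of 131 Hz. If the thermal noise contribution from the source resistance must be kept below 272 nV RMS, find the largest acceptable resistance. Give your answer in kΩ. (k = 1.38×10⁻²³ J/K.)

34.1 kΩ

Johnson–Nyquist: V_n = √(4kTRB) ⇒ R = V_n² / (4kTB)
4kTB = 4 × 1.38×10⁻²³ × 300 × 1.31×10² = 2.17×10⁻¹⁸
R = (2.72×10⁻⁷)² / 2.17×10⁻¹⁸ = 3.41×10⁴ Ω = 34.1 kΩ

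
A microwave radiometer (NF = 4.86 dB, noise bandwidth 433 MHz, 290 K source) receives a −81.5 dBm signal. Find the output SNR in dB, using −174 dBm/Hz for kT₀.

1.3 dB

Noise floor: N = −174 + 10 log₁₀(B) + NF
10 log₁₀(4.33×10⁸) = 86.36 dB
N = −174 + 86.36 + 4.86 = −82.78 dBm
SNR = P_sig − N = −81.5 − (−82.78) = 1.28 dB → 1.3 dB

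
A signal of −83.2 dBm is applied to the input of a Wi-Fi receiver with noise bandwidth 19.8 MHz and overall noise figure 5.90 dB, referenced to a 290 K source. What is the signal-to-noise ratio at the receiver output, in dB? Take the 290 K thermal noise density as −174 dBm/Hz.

Noise floor: N = −174 + 10 log₁₀(B) + NF
10 log₁₀(1.98×10⁷) = 72.97 dB
N = −174 + 72.97 + 5.90 = −95.13 dBm
SNR = P_sig − N = −83.2 − (−95.13) = 11.93 dB → 11.9 dB

11.9 dB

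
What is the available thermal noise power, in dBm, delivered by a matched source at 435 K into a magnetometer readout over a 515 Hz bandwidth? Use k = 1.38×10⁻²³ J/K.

−145.1 dBm

P_n = kTB = 1.38×10⁻²³ × 435 × 5.15×10² = 3.09×10⁻¹⁸ W
In dBm: 10 log₁₀(3.09×10⁻¹⁸ / 10⁻³) = −145.1 dBm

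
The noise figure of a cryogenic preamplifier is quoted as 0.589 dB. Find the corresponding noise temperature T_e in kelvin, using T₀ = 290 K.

F = 10^(0.589/10) = 1.14525
T_e = (F − 1)·T₀ = (1.14525 − 1) × 290 = 42.1 K

42.1 K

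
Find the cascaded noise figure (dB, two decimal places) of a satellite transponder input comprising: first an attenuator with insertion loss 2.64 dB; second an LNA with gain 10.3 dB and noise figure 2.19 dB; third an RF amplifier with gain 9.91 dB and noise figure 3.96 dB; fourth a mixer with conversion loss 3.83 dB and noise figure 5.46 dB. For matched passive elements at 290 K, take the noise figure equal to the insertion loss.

5.24 dB

Convert to linear (a loss of L dB is a gain of −L dB): F_i = 10^(NF_i/10), G_i = 10^(G_i,dB/10)
  Stage 1: F_1 = 10^(2.64/10) = 1.837, G_1 = 10^(−2.64/10) = 0.5445
  Stage 2: F_2 = 10^(2.19/10) = 1.656, G_2 = 10^(10.3/10) = 10.72
  Stage 3: F_3 = 10^(3.96/10) = 2.489, G_3 = 10^(9.91/10) = 9.795
  Stage 4: F_4 = 10^(5.46/10) = 3.516, G_4 = 10^(−3.83/10) = 0.4140
Friis cascade:
  F = 1.837 + (1.656 − 1)/0.5445 + (2.489 − 1)/5.834 + (3.516 − 1)/57.15 = 3.340
NF = 10 log₁₀(3.340) = 5.24 dB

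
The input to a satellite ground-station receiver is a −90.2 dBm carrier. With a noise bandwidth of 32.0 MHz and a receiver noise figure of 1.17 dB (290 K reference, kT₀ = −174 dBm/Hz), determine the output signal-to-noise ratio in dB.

7.6 dB

Noise floor: N = −174 + 10 log₁₀(B) + NF
10 log₁₀(3.20×10⁷) = 75.05 dB
N = −174 + 75.05 + 1.17 = −97.78 dBm
SNR = P_sig − N = −90.2 − (−97.78) = 7.58 dB → 7.6 dB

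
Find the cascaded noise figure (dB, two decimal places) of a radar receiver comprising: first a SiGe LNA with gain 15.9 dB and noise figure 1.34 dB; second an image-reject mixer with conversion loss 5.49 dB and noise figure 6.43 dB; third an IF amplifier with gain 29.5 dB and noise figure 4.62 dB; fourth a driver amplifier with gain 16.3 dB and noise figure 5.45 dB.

Convert to linear (a loss of L dB is a gain of −L dB): F_i = 10^(NF_i/10), G_i = 10^(G_i,dB/10)
  Stage 1: F_1 = 10^(1.34/10) = 1.361, G_1 = 10^(15.9/10) = 38.90
  Stage 2: F_2 = 10^(6.43/10) = 4.395, G_2 = 10^(−5.49/10) = 0.2825
  Stage 3: F_3 = 10^(4.62/10) = 2.897, G_3 = 10^(29.5/10) = 891.3
  Stage 4: F_4 = 10^(5.45/10) = 3.508, G_4 = 10^(16.3/10) = 42.66
Friis cascade:
  F = 1.361 + (4.395 − 1)/38.90 + (2.897 − 1)/10.99 + (3.508 − 1)/9795 = 1.622
NF = 10 log₁₀(1.622) = 2.10 dB

2.10 dB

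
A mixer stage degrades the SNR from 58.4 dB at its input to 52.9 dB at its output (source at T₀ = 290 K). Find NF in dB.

NF (dB) = SNR_in(dB) − SNR_out(dB) when the source is at T₀
NF = 58.4 − 52.9 = 5.5 dB

5.5 dB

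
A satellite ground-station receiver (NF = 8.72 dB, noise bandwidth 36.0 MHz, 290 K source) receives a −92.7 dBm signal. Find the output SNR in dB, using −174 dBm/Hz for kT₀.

Noise floor: N = −174 + 10 log₁₀(B) + NF
10 log₁₀(3.60×10⁷) = 75.56 dB
N = −174 + 75.56 + 8.72 = −89.72 dBm
SNR = P_sig − N = −92.7 − (−89.72) = −2.98 dB → −3.0 dB

−3.0 dB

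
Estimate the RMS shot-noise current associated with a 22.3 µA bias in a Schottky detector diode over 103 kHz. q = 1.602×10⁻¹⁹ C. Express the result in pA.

I_n = √(2qI·B)
2qI·B = 2 × 1.602×10⁻¹⁹ × 2.23×10⁻⁵ × 1.03×10⁵ = 7.36×10⁻¹⁹ A²
I_n = √(7.36×10⁻¹⁹) = 8.58×10⁻¹⁰ A = 858 pA

858 pA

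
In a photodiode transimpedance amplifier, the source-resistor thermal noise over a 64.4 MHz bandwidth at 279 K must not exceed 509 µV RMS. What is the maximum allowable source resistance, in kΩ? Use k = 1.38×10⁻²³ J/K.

Johnson–Nyquist: V_n = √(4kTRB) ⇒ R = V_n² / (4kTB)
4kTB = 4 × 1.38×10⁻²³ × 279 × 6.44×10⁷ = 9.92×10⁻¹³
R = (5.09×10⁻⁴)² / 9.92×10⁻¹³ = 2.61×10⁵ Ω = 261 kΩ

261 kΩ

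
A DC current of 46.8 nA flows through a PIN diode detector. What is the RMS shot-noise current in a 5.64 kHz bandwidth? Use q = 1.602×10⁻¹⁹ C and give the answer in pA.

9.20 pA

I_n = √(2qI·B)
2qI·B = 2 × 1.602×10⁻¹⁹ × 4.68×10⁻⁸ × 5.64×10³ = 8.46×10⁻²³ A²
I_n = √(8.46×10⁻²³) = 9.20×10⁻¹² A = 9.20 pA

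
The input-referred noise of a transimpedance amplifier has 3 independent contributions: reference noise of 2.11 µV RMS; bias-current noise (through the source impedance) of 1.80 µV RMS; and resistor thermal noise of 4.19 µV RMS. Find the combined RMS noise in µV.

Uncorrelated sources add in power (mean-square): V_tot = √(ΣV_i²)
V_tot = √[(2.11×10⁻⁶)² + (1.80×10⁻⁶)² + (4.19×10⁻⁶)²] = 5.02×10⁻⁶ V = 5.02 µV

5.02 µV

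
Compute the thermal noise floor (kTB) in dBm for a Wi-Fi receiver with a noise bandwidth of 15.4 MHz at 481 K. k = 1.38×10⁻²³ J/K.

−99.9 dBm

P_n = kTB = 1.38×10⁻²³ × 481 × 1.54×10⁷ = 1.02×10⁻¹³ W
In dBm: 10 log₁₀(1.02×10⁻¹³ / 10⁻³) = −99.9 dBm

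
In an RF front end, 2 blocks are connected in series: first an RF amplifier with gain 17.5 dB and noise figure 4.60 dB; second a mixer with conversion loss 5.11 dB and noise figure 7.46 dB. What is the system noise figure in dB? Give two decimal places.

4.72 dB

Convert to linear (a loss of L dB is a gain of −L dB): F_i = 10^(NF_i/10), G_i = 10^(G_i,dB/10)
  Stage 1: F_1 = 10^(4.60/10) = 2.884, G_1 = 10^(17.5/10) = 56.23
  Stage 2: F_2 = 10^(7.46/10) = 5.572, G_2 = 10^(−5.11/10) = 0.3083
Friis cascade:
  F = 2.884 + (5.572 − 1)/56.23 = 2.965
NF = 10 log₁₀(2.965) = 4.72 dB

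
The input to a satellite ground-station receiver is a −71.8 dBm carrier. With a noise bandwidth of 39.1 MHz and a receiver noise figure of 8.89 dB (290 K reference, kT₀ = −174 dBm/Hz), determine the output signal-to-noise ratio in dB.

17.4 dB

Noise floor: N = −174 + 10 log₁₀(B) + NF
10 log₁₀(3.91×10⁷) = 75.92 dB
N = −174 + 75.92 + 8.89 = −89.19 dBm
SNR = P_sig − N = −71.8 − (−89.19) = 17.39 dB → 17.4 dB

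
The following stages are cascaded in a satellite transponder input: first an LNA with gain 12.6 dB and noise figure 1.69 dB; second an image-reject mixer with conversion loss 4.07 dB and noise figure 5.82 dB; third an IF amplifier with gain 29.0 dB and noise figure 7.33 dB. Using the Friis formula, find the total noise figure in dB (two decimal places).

3.52 dB

Convert to linear (a loss of L dB is a gain of −L dB): F_i = 10^(NF_i/10), G_i = 10^(G_i,dB/10)
  Stage 1: F_1 = 10^(1.69/10) = 1.476, G_1 = 10^(12.6/10) = 18.20
  Stage 2: F_2 = 10^(5.82/10) = 3.819, G_2 = 10^(−4.07/10) = 0.3917
  Stage 3: F_3 = 10^(7.33/10) = 5.408, G_3 = 10^(29.0/10) = 794.3
Friis cascade:
  F = 1.476 + (3.819 − 1)/18.20 + (5.408 − 1)/7.129 = 2.249
NF = 10 log₁₀(2.249) = 3.52 dB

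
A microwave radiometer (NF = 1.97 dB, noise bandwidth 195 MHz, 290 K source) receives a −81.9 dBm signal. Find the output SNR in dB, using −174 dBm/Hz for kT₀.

7.2 dB

Noise floor: N = −174 + 10 log₁₀(B) + NF
10 log₁₀(1.95×10⁸) = 82.9 dB
N = −174 + 82.9 + 1.97 = −89.13 dBm
SNR = P_sig − N = −81.9 − (−89.13) = 7.23 dB → 7.2 dB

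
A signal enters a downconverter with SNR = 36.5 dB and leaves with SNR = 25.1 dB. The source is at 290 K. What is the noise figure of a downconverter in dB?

NF (dB) = SNR_in(dB) − SNR_out(dB) when the source is at T₀
NF = 36.5 − 25.1 = 11.4 dB

11.4 dB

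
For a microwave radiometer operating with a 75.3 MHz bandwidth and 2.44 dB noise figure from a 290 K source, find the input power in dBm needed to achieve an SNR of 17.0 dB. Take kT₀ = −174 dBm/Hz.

−75.8 dBm

Sensitivity = −174 + 10 log₁₀(B) + NF + SNR_min
= −174 + 78.77 + 2.44 + 17.0
= −75.79 dBm → −75.8 dBm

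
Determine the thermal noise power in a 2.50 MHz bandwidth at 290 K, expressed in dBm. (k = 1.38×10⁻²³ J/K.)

−110.0 dBm

P_n = kTB = 1.38×10⁻²³ × 290 × 2.50×10⁶ = 1.00×10⁻¹⁴ W
In dBm: 10 log₁₀(1.00×10⁻¹⁴ / 10⁻³) = −110.0 dBm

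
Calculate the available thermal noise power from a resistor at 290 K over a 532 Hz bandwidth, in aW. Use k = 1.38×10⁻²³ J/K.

2.13 aW

P_n = kTB = 1.38×10⁻²³ × 290 × 5.32×10² = 2.13×10⁻¹⁸ W = 2.13 aW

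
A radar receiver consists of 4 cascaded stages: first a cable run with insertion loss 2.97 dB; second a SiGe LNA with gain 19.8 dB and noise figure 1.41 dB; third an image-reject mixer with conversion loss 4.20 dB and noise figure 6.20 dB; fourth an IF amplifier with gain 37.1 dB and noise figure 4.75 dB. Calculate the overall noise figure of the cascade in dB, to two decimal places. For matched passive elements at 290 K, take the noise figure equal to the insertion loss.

4.65 dB

Convert to linear (a loss of L dB is a gain of −L dB): F_i = 10^(NF_i/10), G_i = 10^(G_i,dB/10)
  Stage 1: F_1 = 10^(2.97/10) = 1.982, G_1 = 10^(−2.97/10) = 0.5047
  Stage 2: F_2 = 10^(1.41/10) = 1.384, G_2 = 10^(19.8/10) = 95.50
  Stage 3: F_3 = 10^(6.20/10) = 4.169, G_3 = 10^(−4.20/10) = 0.3802
  Stage 4: F_4 = 10^(4.75/10) = 2.985, G_4 = 10^(37.1/10) = 5129
Friis cascade:
  F = 1.982 + (1.384 − 1)/0.5047 + (4.169 − 1)/48.19 + (2.985 − 1)/18.32 = 2.916
NF = 10 log₁₀(2.916) = 4.65 dB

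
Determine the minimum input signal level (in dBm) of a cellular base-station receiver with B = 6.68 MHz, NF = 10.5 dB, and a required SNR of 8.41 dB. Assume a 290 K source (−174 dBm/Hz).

−86.8 dBm

Sensitivity = −174 + 10 log₁₀(B) + NF + SNR_min
= −174 + 68.25 + 10.5 + 8.41
= −86.84 dBm → −86.8 dBm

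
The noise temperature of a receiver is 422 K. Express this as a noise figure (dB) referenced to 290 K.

F = 1 + T_e/T₀ = 1 + 422/290 = 2.45517
NF = 10 log₁₀(2.45517) = 3.90 dB

3.90 dB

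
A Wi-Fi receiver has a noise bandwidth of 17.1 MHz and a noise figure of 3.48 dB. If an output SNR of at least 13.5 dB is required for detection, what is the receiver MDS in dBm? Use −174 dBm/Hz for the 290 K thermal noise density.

−84.7 dBm

Sensitivity = −174 + 10 log₁₀(B) + NF + SNR_min
= −174 + 72.33 + 3.48 + 13.5
= −84.69 dBm → −84.7 dBm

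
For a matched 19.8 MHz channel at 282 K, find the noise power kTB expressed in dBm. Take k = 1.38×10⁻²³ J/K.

P_n = kTB = 1.38×10⁻²³ × 282 × 1.98×10⁷ = 7.71×10⁻¹⁴ W
In dBm: 10 log₁₀(7.71×10⁻¹⁴ / 10⁻³) = −101.1 dBm

−101.1 dBm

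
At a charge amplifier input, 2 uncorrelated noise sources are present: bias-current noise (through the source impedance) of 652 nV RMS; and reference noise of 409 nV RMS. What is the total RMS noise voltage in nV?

Uncorrelated sources add in power (mean-square): V_tot = √(ΣV_i²)
V_tot = √[(6.52×10⁻⁷)² + (4.09×10⁻⁷)²] = 7.70×10⁻⁷ V = 770 nV

770 nV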